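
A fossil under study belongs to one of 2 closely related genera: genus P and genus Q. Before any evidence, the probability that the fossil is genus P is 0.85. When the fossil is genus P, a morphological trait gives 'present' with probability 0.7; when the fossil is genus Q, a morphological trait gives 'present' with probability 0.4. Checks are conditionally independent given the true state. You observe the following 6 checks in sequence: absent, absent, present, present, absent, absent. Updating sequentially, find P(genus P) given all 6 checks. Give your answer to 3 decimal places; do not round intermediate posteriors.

0.520

Apply Bayes' rule sequentially, carrying P(genus P) forward.
After 'absent': P(genus P) = 0.3·0.8500 / (0.3·0.8500 + 0.6·0.1500) ≈ 0.7391
After 'absent': P(genus P) = 0.3·0.7391 / (0.3·0.7391 + 0.6·0.2609) ≈ 0.5862
After 'present': P(genus P) = 0.7·0.5862 / (0.7·0.5862 + 0.4·0.4138) ≈ 0.7126
After 'present': P(genus P) = 0.7·0.7126 / (0.7·0.7126 + 0.4·0.2874) ≈ 0.8127
After 'absent': P(genus P) = 0.3·0.8127 / (0.3·0.8127 + 0.6·0.1873) ≈ 0.6845
After 'absent': P(genus P) = 0.3·0.6845 / (0.3·0.6845 + 0.6·0.3155) ≈ 0.5203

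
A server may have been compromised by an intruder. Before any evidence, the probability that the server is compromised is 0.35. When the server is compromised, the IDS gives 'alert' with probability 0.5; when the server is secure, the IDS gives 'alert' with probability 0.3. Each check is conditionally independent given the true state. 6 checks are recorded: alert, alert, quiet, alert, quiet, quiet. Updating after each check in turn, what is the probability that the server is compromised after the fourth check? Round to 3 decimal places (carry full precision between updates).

0.640

After 'alert': P(compromised) = 0.5·0.3500 / (0.5·0.3500 + 0.3·0.6500) ≈ 0.4730
After 'alert': P(compromised) = 0.5·0.4730 / (0.5·0.4730 + 0.3·0.5270) ≈ 0.5993
After 'quiet': P(compromised) = 0.5·0.5993 / (0.5·0.5993 + 0.7·0.4007) ≈ 0.5165
After 'alert': P(compromised) = 0.5·0.5165 / (0.5·0.5165 + 0.3·0.4835) ≈ 0.6404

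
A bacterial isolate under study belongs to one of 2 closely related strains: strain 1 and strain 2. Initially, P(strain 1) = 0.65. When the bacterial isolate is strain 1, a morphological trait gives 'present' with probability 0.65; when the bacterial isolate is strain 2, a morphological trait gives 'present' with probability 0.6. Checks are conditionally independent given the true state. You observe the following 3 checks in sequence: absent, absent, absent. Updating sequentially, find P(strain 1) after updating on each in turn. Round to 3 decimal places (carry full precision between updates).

After 'absent': P(strain 1) = 0.35·0.6500 / (0.35·0.6500 + 0.4·0.3500) ≈ 0.6190
After 'absent': P(strain 1) = 0.35·0.6190 / (0.35·0.6190 + 0.4·0.3810) ≈ 0.5871
After 'absent': P(strain 1) = 0.35·0.5871 / (0.35·0.5871 + 0.4·0.4129) ≈ 0.5544

0.554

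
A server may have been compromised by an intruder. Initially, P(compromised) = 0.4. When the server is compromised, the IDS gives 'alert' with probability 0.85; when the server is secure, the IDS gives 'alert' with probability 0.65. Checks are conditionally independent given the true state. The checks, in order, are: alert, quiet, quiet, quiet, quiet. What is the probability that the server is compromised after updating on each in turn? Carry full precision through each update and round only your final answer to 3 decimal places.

0.029

Apply Bayes' rule sequentially, carrying P(compromised) forward.
After 'alert': P(compromised) = 0.85·0.4000 / (0.85·0.4000 + 0.65·0.6000) ≈ 0.4658
After 'quiet': P(compromised) = 0.15·0.4658 / (0.15·0.4658 + 0.35·0.5342) ≈ 0.2720
After 'quiet': P(compromised) = 0.15·0.2720 / (0.15·0.2720 + 0.35·0.7280) ≈ 0.1380
After 'quiet': P(compromised) = 0.15·0.1380 / (0.15·0.1380 + 0.35·0.8620) ≈ 0.0642
After 'quiet': P(compromised) = 0.15·0.0642 / (0.15·0.0642 + 0.35·0.9358) ≈ 0.0286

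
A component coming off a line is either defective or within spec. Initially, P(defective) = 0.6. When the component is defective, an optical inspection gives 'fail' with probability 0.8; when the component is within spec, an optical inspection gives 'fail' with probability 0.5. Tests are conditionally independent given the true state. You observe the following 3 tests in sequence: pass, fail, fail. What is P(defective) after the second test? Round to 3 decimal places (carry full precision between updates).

After 'pass': P(defective) = 0.2·0.6000 / (0.2·0.6000 + 0.5·0.4000) ≈ 0.3750
After 'fail': P(defective) = 0.8·0.3750 / (0.8·0.3750 + 0.5·0.6250) ≈ 0.4898

0.490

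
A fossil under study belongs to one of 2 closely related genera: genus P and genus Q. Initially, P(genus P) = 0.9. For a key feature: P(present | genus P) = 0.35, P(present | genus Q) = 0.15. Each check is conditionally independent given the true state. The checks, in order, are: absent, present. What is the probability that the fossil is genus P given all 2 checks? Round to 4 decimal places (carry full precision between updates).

0.9414

After 'absent': P(genus P) = 0.65·0.9000 / (0.65·0.9000 + 0.85·0.1000) ≈ 0.8731
After 'present': P(genus P) = 0.35·0.8731 / (0.35·0.8731 + 0.15·0.1269) ≈ 0.9414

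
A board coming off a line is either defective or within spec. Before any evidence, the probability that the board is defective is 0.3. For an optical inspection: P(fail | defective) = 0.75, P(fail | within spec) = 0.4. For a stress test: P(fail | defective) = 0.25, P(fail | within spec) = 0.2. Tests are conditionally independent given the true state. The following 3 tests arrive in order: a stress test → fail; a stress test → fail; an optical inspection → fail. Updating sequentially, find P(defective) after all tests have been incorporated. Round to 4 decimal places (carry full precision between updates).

Each posterior becomes the prior for the next update.
After a stress test='fail': P(defective) = 0.25·0.3000 / (0.25·0.3000 + 0.2·0.7000) ≈ 0.3488
After a stress test='fail': P(defective) = 0.25·0.3488 / (0.25·0.3488 + 0.2·0.6512) ≈ 0.4011
After an optical inspection='fail': P(defective) = 0.75·0.4011 / (0.75·0.4011 + 0.4·0.5989) ≈ 0.5567

0.5567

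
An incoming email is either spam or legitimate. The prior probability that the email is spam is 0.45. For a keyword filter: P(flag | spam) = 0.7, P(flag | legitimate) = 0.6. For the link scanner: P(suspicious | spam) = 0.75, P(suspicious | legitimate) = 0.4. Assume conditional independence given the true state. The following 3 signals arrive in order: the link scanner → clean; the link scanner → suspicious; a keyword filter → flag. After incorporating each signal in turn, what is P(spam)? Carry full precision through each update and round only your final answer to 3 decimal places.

After the link scanner='clean': P(spam) = 0.25·0.4500 / (0.25·0.4500 + 0.6·0.5500) ≈ 0.2542
After the link scanner='suspicious': P(spam) = 0.75·0.2542 / (0.75·0.2542 + 0.4·0.7458) ≈ 0.3899
After a keyword filter='flag': P(spam) = 0.7·0.3899 / (0.7·0.3899 + 0.6·0.6101) ≈ 0.4272

0.427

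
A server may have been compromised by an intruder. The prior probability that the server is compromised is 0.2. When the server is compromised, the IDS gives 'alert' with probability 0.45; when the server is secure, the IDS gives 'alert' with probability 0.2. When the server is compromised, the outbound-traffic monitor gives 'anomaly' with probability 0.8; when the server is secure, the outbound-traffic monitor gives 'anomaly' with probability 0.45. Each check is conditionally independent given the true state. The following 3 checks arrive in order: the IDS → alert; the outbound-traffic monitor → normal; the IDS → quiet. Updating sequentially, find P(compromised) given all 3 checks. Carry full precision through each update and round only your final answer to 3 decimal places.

Each posterior becomes the prior for the next update.
After the IDS='alert': P(compromised) = 0.45·0.2000 / (0.45·0.2000 + 0.2·0.8000) ≈ 0.3600
After the outbound-traffic monitor='normal': P(compromised) = 0.2·0.3600 / (0.2·0.3600 + 0.55·0.6400) ≈ 0.1698
After the IDS='quiet': P(compromised) = 0.55·0.1698 / (0.55·0.1698 + 0.8·0.8302) ≈ 0.1233

0.123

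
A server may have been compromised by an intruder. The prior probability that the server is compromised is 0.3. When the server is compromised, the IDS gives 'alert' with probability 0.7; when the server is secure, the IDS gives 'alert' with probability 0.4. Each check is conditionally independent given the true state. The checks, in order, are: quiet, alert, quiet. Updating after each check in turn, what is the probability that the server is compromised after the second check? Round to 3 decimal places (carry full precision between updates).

0.273

Each posterior becomes the prior for the next update.
After 'quiet': P(compromised) = 0.3·0.3000 / (0.3·0.3000 + 0.6·0.7000) ≈ 0.1765
After 'alert': P(compromised) = 0.7·0.1765 / (0.7·0.1765 + 0.4·0.8235) ≈ 0.2727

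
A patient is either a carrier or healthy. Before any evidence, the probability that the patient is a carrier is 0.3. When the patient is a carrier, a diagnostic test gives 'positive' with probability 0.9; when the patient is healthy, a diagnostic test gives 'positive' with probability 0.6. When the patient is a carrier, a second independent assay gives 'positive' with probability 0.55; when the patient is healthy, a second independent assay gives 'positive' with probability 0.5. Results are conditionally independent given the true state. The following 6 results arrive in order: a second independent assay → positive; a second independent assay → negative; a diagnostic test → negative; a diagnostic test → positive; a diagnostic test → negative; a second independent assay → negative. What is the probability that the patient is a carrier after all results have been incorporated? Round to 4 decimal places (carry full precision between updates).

After a second independent assay='positive': P(carrier) = 0.55·0.3000 / (0.55·0.3000 + 0.5·0.7000) ≈ 0.3204
After a second independent assay='negative': P(carrier) = 0.45·0.3204 / (0.45·0.3204 + 0.5·0.6796) ≈ 0.2979
After a diagnostic test='negative': P(carrier) = 0.1·0.2979 / (0.1·0.2979 + 0.4·0.7021) ≈ 0.0959
After a diagnostic test='positive': P(carrier) = 0.9·0.0959 / (0.9·0.0959 + 0.6·0.9041) ≈ 0.1373
After a diagnostic test='negative': P(carrier) = 0.1·0.1373 / (0.1·0.1373 + 0.4·0.8627) ≈ 0.0383
After a second independent assay='negative': P(carrier) = 0.45·0.0383 / (0.45·0.0383 + 0.5·0.9617) ≈ 0.0346

0.0346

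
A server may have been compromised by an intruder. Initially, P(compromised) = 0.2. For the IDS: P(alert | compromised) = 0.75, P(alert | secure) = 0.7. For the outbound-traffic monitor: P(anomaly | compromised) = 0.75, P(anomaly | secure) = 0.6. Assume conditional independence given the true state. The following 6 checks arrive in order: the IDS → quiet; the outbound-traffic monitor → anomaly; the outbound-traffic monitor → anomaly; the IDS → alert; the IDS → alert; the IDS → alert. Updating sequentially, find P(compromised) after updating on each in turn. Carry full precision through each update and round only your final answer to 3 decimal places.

After the IDS='quiet': P(compromised) = 0.25·0.2000 / (0.25·0.2000 + 0.3·0.8000) ≈ 0.1724
After the outbound-traffic monitor='anomaly': P(compromised) = 0.75·0.1724 / (0.75·0.1724 + 0.6·0.8276) ≈ 0.2066
After the outbound-traffic monitor='anomaly': P(compromised) = 0.75·0.2066 / (0.75·0.2066 + 0.6·0.7934) ≈ 0.2456
After the IDS='alert': P(compromised) = 0.75·0.2456 / (0.75·0.2456 + 0.7·0.7544) ≈ 0.2586
After the IDS='alert': P(compromised) = 0.75·0.2586 / (0.75·0.2586 + 0.7·0.7414) ≈ 0.2720
After the IDS='alert': P(compromised) = 0.75·0.2720 / (0.75·0.2720 + 0.7·0.7280) ≈ 0.2859

0.286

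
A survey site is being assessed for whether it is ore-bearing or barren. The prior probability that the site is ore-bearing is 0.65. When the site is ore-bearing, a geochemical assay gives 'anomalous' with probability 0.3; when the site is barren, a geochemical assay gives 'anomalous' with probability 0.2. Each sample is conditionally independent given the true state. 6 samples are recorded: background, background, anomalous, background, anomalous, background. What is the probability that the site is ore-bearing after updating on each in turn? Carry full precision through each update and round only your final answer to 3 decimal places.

0.710

After 'background': P(ore) = 0.7·0.6500 / (0.7·0.6500 + 0.8·0.3500) ≈ 0.6190
After 'background': P(ore) = 0.7·0.6190 / (0.7·0.6190 + 0.8·0.3810) ≈ 0.5871
After 'anomalous': P(ore) = 0.3·0.5871 / (0.3·0.5871 + 0.2·0.4129) ≈ 0.6808
After 'background': P(ore) = 0.7·0.6808 / (0.7·0.6808 + 0.8·0.3192) ≈ 0.6511
After 'anomalous': P(ore) = 0.3·0.6511 / (0.3·0.6511 + 0.2·0.3489) ≈ 0.7368
After 'background': P(ore) = 0.7·0.7368 / (0.7·0.7368 + 0.8·0.2632) ≈ 0.7101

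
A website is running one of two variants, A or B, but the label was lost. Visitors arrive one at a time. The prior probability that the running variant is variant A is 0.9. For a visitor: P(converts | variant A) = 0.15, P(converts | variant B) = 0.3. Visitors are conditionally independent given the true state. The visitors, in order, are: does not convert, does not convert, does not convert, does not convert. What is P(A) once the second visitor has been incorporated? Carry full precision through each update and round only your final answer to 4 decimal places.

0.9299

After 'does not convert': P(A) = 0.85·0.9000 / (0.85·0.9000 + 0.7·0.1000) ≈ 0.9162
After 'does not convert': P(A) = 0.85·0.9162 / (0.85·0.9162 + 0.7·0.0838) ≈ 0.9299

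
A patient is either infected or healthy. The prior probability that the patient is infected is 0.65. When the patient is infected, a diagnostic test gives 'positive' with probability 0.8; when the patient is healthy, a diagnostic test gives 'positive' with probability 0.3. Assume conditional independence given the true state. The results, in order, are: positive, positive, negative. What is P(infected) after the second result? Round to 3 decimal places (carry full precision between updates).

0.930

After 'positive': P(infected) = 0.8·0.6500 / (0.8·0.6500 + 0.3·0.3500) ≈ 0.8320
After 'positive': P(infected) = 0.8·0.8320 / (0.8·0.8320 + 0.3·0.1680) ≈ 0.9296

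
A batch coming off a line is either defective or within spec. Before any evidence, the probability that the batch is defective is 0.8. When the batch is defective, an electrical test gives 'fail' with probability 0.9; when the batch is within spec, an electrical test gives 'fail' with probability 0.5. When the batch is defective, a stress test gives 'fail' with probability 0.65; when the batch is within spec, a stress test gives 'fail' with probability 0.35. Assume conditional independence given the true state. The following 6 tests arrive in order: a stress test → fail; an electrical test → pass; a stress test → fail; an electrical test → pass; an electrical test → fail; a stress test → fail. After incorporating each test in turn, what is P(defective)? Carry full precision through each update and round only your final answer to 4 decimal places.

After a stress test='fail': P(defective) = 0.65·0.8000 / (0.65·0.8000 + 0.35·0.2000) ≈ 0.8814
After an electrical test='pass': P(defective) = 0.1·0.8814 / (0.1·0.8814 + 0.5·0.1186) ≈ 0.5977
After a stress test='fail': P(defective) = 0.65·0.5977 / (0.65·0.5977 + 0.35·0.4023) ≈ 0.7340
After an electrical test='pass': P(defective) = 0.1·0.7340 / (0.1·0.7340 + 0.5·0.2660) ≈ 0.3556
After an electrical test='fail': P(defective) = 0.9·0.3556 / (0.9·0.3556 + 0.5·0.6444) ≈ 0.4983
After a stress test='fail': P(defective) = 0.65·0.4983 / (0.65·0.4983 + 0.35·0.5017) ≈ 0.6485

0.6485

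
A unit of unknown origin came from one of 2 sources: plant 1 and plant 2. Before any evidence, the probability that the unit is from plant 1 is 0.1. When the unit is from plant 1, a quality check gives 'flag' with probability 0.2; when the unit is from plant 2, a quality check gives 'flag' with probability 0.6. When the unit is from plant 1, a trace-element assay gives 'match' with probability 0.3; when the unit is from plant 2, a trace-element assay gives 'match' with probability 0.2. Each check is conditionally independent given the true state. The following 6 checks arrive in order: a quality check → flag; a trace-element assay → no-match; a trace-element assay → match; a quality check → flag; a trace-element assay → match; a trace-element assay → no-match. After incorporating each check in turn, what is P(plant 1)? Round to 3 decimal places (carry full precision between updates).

Each posterior becomes the prior for the next update.
After a quality check='flag': P(plant 1) = 0.2·0.1000 / (0.2·0.1000 + 0.6·0.9000) ≈ 0.0357
After a trace-element assay='no-match': P(plant 1) = 0.7·0.0357 / (0.7·0.0357 + 0.8·0.9643) ≈ 0.0314
After a trace-element assay='match': P(plant 1) = 0.3·0.0314 / (0.3·0.0314 + 0.2·0.9686) ≈ 0.0464
After a quality check='flag': P(plant 1) = 0.2·0.0464 / (0.2·0.0464 + 0.6·0.9536) ≈ 0.0159
After a trace-element assay='match': P(plant 1) = 0.3·0.0159 / (0.3·0.0159 + 0.2·0.9841) ≈ 0.0237
After a trace-element assay='no-match': P(plant 1) = 0.7·0.0237 / (0.7·0.0237 + 0.8·0.9763) ≈ 0.0208

0.021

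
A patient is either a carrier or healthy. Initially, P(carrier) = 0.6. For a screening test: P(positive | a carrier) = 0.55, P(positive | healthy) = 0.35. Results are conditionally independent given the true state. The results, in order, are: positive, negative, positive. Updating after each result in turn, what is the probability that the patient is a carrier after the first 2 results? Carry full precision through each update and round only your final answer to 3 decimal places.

After 'positive': P(carrier) = 0.55·0.6000 / (0.55·0.6000 + 0.35·0.4000) ≈ 0.7021
After 'negative': P(carrier) = 0.45·0.7021 / (0.45·0.7021 + 0.65·0.2979) ≈ 0.6200

0.620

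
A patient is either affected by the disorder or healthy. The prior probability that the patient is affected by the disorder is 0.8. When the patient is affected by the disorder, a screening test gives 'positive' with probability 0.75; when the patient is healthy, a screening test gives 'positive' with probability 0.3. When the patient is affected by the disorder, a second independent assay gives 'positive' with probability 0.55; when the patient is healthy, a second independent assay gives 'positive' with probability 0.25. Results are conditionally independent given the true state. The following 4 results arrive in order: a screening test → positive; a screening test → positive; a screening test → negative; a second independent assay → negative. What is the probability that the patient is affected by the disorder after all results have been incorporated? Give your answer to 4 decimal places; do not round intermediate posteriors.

0.8427

Apply Bayes' rule sequentially, carrying P(affected) forward.
After a screening test='positive': P(affected) = 0.75·0.8000 / (0.75·0.8000 + 0.3·0.2000) ≈ 0.9091
After a screening test='positive': P(affected) = 0.75·0.9091 / (0.75·0.9091 + 0.3·0.0909) ≈ 0.9615
After a screening test='negative': P(affected) = 0.25·0.9615 / (0.25·0.9615 + 0.7·0.0385) ≈ 0.8993
After a second independent assay='negative': P(affected) = 0.45·0.8993 / (0.45·0.8993 + 0.75·0.1007) ≈ 0.8427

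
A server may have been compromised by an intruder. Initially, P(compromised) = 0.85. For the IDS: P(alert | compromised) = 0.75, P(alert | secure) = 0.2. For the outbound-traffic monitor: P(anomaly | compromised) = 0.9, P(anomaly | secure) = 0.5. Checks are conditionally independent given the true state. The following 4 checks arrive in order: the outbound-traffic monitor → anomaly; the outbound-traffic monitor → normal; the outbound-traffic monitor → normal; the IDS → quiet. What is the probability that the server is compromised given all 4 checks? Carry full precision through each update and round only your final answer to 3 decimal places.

After the outbound-traffic monitor='anomaly': P(compromised) = 0.9·0.8500 / (0.9·0.8500 + 0.5·0.1500) ≈ 0.9107
After the outbound-traffic monitor='normal': P(compromised) = 0.1·0.9107 / (0.1·0.9107 + 0.5·0.0893) ≈ 0.6711
After the outbound-traffic monitor='normal': P(compromised) = 0.1·0.6711 / (0.1·0.6711 + 0.5·0.3289) ≈ 0.2898
After the IDS='quiet': P(compromised) = 0.25·0.2898 / (0.25·0.2898 + 0.8·0.7102) ≈ 0.1131

0.113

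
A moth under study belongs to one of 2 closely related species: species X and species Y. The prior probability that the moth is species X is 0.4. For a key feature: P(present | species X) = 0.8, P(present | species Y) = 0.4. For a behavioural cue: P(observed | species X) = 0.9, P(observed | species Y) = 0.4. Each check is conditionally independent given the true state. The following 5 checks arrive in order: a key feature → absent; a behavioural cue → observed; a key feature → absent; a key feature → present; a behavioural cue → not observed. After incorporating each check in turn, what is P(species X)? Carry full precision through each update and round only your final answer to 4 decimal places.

0.0526

After a key feature='absent': P(species X) = 0.2·0.4000 / (0.2·0.4000 + 0.6·0.6000) ≈ 0.1818
After a behavioural cue='observed': P(species X) = 0.9·0.1818 / (0.9·0.1818 + 0.4·0.8182) ≈ 0.3333
After a key feature='absent': P(species X) = 0.2·0.3333 / (0.2·0.3333 + 0.6·0.6667) ≈ 0.1429
After a key feature='present': P(species X) = 0.8·0.1429 / (0.8·0.1429 + 0.4·0.8571) ≈ 0.2500
After a behavioural cue='not observed': P(species X) = 0.1·0.2500 / (0.1·0.2500 + 0.6·0.7500) ≈ 0.0526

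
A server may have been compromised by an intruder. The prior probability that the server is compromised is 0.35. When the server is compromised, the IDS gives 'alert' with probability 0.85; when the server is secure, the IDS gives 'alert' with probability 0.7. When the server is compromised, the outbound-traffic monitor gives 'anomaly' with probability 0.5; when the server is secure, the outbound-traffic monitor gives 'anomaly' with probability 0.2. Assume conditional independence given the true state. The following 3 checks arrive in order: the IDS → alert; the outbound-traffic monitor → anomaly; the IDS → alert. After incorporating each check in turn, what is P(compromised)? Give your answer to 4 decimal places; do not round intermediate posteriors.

0.6650

After the IDS='alert': P(compromised) = 0.85·0.3500 / (0.85·0.3500 + 0.7·0.6500) ≈ 0.3953
After the outbound-traffic monitor='anomaly': P(compromised) = 0.5·0.3953 / (0.5·0.3953 + 0.2·0.6047) ≈ 0.6204
After the IDS='alert': P(compromised) = 0.85·0.6204 / (0.85·0.6204 + 0.7·0.3796) ≈ 0.6650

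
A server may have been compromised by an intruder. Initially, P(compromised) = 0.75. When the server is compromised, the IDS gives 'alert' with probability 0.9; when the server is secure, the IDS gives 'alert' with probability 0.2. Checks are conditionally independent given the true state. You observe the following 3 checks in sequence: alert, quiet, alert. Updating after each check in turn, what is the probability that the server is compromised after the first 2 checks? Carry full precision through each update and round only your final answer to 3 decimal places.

0.628

After 'alert': P(compromised) = 0.9·0.7500 / (0.9·0.7500 + 0.2·0.2500) ≈ 0.9310
After 'quiet': P(compromised) = 0.1·0.9310 / (0.1·0.9310 + 0.8·0.0690) ≈ 0.6279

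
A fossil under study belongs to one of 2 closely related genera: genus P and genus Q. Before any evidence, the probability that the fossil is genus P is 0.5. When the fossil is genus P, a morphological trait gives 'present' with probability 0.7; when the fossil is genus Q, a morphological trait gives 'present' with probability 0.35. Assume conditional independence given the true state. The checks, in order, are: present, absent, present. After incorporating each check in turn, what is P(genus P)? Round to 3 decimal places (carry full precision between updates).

0.649

After 'present': P(genus P) = 0.7·0.5000 / (0.7·0.5000 + 0.35·0.5000) ≈ 0.6667
After 'absent': P(genus P) = 0.3·0.6667 / (0.3·0.6667 + 0.65·0.3333) ≈ 0.4800
After 'present': P(genus P) = 0.7·0.4800 / (0.7·0.4800 + 0.35·0.5200) ≈ 0.6486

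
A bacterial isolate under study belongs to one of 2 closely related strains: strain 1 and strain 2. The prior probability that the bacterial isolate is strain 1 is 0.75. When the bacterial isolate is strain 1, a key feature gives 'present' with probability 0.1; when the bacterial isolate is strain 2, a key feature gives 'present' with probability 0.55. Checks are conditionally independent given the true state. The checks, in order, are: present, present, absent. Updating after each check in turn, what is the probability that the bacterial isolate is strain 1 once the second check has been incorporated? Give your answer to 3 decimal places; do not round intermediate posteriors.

0.090

Each posterior becomes the prior for the next update.
After 'present': P(strain 1) = 0.1·0.7500 / (0.1·0.7500 + 0.55·0.2500) ≈ 0.3529
After 'present': P(strain 1) = 0.1·0.3529 / (0.1·0.3529 + 0.55·0.6471) ≈ 0.0902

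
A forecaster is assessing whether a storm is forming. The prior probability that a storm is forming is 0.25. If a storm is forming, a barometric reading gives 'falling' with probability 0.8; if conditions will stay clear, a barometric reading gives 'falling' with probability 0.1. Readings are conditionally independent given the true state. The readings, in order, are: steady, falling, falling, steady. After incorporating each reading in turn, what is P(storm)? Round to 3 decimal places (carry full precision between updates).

After 'steady': P(storm) = 0.2·0.2500 / (0.2·0.2500 + 0.9·0.7500) ≈ 0.0690
After 'falling': P(storm) = 0.8·0.0690 / (0.8·0.0690 + 0.1·0.9310) ≈ 0.3721
After 'falling': P(storm) = 0.8·0.3721 / (0.8·0.3721 + 0.1·0.6279) ≈ 0.8258
After 'steady': P(storm) = 0.2·0.8258 / (0.2·0.8258 + 0.9·0.1742) ≈ 0.5130

0.513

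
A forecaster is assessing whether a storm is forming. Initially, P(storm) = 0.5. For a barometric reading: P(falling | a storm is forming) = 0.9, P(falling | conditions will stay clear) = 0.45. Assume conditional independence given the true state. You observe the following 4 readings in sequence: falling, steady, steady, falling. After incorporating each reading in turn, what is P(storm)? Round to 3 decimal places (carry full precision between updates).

0.117

After 'falling': P(storm) = 0.9·0.5000 / (0.9·0.5000 + 0.45·0.5000) ≈ 0.6667
After 'steady': P(storm) = 0.1·0.6667 / (0.1·0.6667 + 0.55·0.3333) ≈ 0.2667
After 'steady': P(storm) = 0.1·0.2667 / (0.1·0.2667 + 0.55·0.7333) ≈ 0.0620
After 'falling': P(storm) = 0.9·0.0620 / (0.9·0.0620 + 0.45·0.9380) ≈ 0.1168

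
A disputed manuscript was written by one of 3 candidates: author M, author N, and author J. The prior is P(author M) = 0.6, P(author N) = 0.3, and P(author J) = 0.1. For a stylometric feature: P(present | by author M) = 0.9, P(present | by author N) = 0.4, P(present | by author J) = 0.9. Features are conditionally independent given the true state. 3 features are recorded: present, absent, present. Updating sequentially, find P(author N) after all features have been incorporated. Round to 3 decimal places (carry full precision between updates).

After 'present': normaliser = 0.9·0.6000 + 0.4·0.3000 + 0.9·0.1000; P(author M) ≈ 0.7200, P(author N) ≈ 0.1600, P(author J) ≈ 0.1200
After 'absent': normaliser = 0.1·0.7200 + 0.6·0.1600 + 0.1·0.1200; P(author M) ≈ 0.4000, P(author N) ≈ 0.5333, P(author J) ≈ 0.0667
After 'present': normaliser = 0.9·0.4000 + 0.4·0.5333 + 0.9·0.0667; P(author M) ≈ 0.5684, P(author N) ≈ 0.3368, P(author J) ≈ 0.0947

0.337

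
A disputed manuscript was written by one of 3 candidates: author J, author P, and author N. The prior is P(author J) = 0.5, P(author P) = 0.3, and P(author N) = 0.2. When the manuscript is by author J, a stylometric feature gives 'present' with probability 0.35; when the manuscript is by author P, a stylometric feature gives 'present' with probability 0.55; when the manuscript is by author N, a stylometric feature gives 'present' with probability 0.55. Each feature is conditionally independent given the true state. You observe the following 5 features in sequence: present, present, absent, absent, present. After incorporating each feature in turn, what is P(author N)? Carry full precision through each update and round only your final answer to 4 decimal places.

0.2601

Each posterior becomes the prior for the next update.
After 'present': normaliser = 0.35·0.5000 + 0.55·0.3000 + 0.55·0.2000; P(author J) ≈ 0.3889, P(author P) ≈ 0.3667, P(author N) ≈ 0.2444
After 'present': normaliser = 0.35·0.3889 + 0.55·0.3667 + 0.55·0.2444; P(author J) ≈ 0.2882, P(author P) ≈ 0.4271, P(author N) ≈ 0.2847
After 'absent': normaliser = 0.65·0.2882 + 0.45·0.4271 + 0.45·0.2847; P(author J) ≈ 0.3691, P(author P) ≈ 0.3786, P(author N) ≈ 0.2524
After 'absent': normaliser = 0.65·0.3691 + 0.45·0.3786 + 0.45·0.2524; P(author J) ≈ 0.4580, P(author P) ≈ 0.3252, P(author N) ≈ 0.2168
After 'present': normaliser = 0.35·0.4580 + 0.55·0.3252 + 0.55·0.2168; P(author J) ≈ 0.3497, P(author P) ≈ 0.3902, P(author N) ≈ 0.2601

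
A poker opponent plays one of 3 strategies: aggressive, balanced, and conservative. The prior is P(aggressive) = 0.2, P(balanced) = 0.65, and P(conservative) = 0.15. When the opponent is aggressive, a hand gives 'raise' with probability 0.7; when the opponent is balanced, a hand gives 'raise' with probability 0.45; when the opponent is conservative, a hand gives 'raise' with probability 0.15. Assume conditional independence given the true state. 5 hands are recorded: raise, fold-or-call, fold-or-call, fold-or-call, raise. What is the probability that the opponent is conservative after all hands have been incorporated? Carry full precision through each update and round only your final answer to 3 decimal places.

After 'raise': normaliser = 0.7·0.2000 + 0.45·0.6500 + 0.15·0.1500; P(aggressive) ≈ 0.3077, P(balanced) ≈ 0.6429, P(conservative) ≈ 0.0495
After 'fold-or-call': normaliser = 0.3·0.3077 + 0.55·0.6429 + 0.85·0.0495; P(aggressive) ≈ 0.1892, P(balanced) ≈ 0.7247, P(conservative) ≈ 0.0861
After 'fold-or-call': normaliser = 0.3·0.1892 + 0.55·0.7247 + 0.85·0.0861; P(aggressive) ≈ 0.1074, P(balanced) ≈ 0.7541, P(conservative) ≈ 0.1385
After 'fold-or-call': normaliser = 0.3·0.1074 + 0.55·0.7541 + 0.85·0.1385; P(aggressive) ≈ 0.0570, P(balanced) ≈ 0.7344, P(conservative) ≈ 0.2085
After 'raise': normaliser = 0.7·0.0570 + 0.45·0.7344 + 0.15·0.2085; P(aggressive) ≈ 0.0994, P(balanced) ≈ 0.8227, P(conservative) ≈ 0.0779

0.078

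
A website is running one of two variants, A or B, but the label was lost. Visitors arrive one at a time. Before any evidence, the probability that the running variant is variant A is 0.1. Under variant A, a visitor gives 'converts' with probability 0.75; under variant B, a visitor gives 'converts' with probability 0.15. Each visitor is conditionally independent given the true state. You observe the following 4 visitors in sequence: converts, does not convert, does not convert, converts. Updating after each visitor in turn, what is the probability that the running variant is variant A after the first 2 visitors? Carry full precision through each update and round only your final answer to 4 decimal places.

0.1404

After 'converts': P(A) = 0.75·0.1000 / (0.75·0.1000 + 0.15·0.9000) ≈ 0.3571
After 'does not convert': P(A) = 0.25·0.3571 / (0.25·0.3571 + 0.85·0.6429) ≈ 0.1404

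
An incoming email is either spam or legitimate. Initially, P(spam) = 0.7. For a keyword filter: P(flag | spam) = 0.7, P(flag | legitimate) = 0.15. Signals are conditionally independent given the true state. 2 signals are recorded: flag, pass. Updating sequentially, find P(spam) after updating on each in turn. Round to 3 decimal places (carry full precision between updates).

0.794

Apply Bayes' rule sequentially, carrying P(spam) forward.
After 'flag': P(spam) = 0.7·0.7000 / (0.7·0.7000 + 0.15·0.3000) ≈ 0.9159
After 'pass': P(spam) = 0.3·0.9159 / (0.3·0.9159 + 0.85·0.0841) ≈ 0.7935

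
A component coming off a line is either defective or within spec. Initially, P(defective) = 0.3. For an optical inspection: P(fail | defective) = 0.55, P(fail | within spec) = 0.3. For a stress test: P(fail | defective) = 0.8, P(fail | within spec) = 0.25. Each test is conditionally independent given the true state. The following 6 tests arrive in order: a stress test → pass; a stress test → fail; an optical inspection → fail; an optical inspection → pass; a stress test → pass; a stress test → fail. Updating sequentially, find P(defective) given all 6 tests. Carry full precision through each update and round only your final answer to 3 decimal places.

0.269

After a stress test='pass': P(defective) = 0.2·0.3000 / (0.2·0.3000 + 0.75·0.7000) ≈ 0.1026
After a stress test='fail': P(defective) = 0.8·0.1026 / (0.8·0.1026 + 0.25·0.8974) ≈ 0.2678
After an optical inspection='fail': P(defective) = 0.55·0.2678 / (0.55·0.2678 + 0.3·0.7322) ≈ 0.4014
After an optical inspection='pass': P(defective) = 0.45·0.4014 / (0.45·0.4014 + 0.7·0.5986) ≈ 0.3012
After a stress test='pass': P(defective) = 0.2·0.3012 / (0.2·0.3012 + 0.75·0.6988) ≈ 0.1031
After a stress test='fail': P(defective) = 0.8·0.1031 / (0.8·0.1031 + 0.25·0.8969) ≈ 0.2689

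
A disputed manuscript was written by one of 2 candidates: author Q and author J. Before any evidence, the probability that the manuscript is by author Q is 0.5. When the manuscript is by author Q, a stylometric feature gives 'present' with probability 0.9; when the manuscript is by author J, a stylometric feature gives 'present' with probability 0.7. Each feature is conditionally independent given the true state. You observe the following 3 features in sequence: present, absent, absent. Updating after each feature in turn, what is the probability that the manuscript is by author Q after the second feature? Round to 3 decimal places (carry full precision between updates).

After 'present': P(author Q) = 0.9·0.5000 / (0.9·0.5000 + 0.7·0.5000) ≈ 0.5625
After 'absent': P(author Q) = 0.1·0.5625 / (0.1·0.5625 + 0.3·0.4375) ≈ 0.3000

0.300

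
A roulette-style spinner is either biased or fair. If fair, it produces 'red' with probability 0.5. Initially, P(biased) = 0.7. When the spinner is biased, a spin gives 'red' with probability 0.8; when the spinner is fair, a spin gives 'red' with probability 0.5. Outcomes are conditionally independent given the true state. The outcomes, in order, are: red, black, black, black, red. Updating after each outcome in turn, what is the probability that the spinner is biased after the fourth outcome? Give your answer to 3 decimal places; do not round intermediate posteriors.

After 'red': P(biased) = 0.8·0.7000 / (0.8·0.7000 + 0.5·0.3000) ≈ 0.7887
After 'black': P(biased) = 0.2·0.7887 / (0.2·0.7887 + 0.5·0.2113) ≈ 0.5989
After 'black': P(biased) = 0.2·0.5989 / (0.2·0.5989 + 0.5·0.4011) ≈ 0.3740
After 'black': P(biased) = 0.2·0.3740 / (0.2·0.3740 + 0.5·0.6260) ≈ 0.1929

0.193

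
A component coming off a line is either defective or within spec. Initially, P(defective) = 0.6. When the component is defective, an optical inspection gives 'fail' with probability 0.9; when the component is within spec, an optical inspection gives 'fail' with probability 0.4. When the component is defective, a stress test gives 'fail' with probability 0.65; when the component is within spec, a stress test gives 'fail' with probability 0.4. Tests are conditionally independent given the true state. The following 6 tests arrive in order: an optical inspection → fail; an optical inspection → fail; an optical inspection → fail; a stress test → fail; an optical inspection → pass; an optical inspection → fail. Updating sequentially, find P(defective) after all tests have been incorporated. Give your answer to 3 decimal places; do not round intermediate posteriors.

Each posterior becomes the prior for the next update.
After an optical inspection='fail': P(defective) = 0.9·0.6000 / (0.9·0.6000 + 0.4·0.4000) ≈ 0.7714
After an optical inspection='fail': P(defective) = 0.9·0.7714 / (0.9·0.7714 + 0.4·0.2286) ≈ 0.8836
After an optical inspection='fail': P(defective) = 0.9·0.8836 / (0.9·0.8836 + 0.4·0.1164) ≈ 0.9447
After a stress test='fail': P(defective) = 0.65·0.9447 / (0.65·0.9447 + 0.4·0.0553) ≈ 0.9652
After an optical inspection='pass': P(defective) = 0.1·0.9652 / (0.1·0.9652 + 0.6·0.0348) ≈ 0.8223
After an optical inspection='fail': P(defective) = 0.9·0.8223 / (0.9·0.8223 + 0.4·0.1777) ≈ 0.9124

0.912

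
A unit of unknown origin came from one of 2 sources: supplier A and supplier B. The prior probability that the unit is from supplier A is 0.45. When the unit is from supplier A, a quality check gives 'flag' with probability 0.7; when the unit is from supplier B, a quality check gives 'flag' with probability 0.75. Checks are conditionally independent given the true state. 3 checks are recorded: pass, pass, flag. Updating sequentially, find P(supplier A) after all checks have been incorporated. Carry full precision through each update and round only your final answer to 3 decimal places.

0.524

Apply Bayes' rule sequentially, carrying P(supplier A) forward.
After 'pass': P(supplier A) = 0.3·0.4500 / (0.3·0.4500 + 0.25·0.5500) ≈ 0.4954
After 'pass': P(supplier A) = 0.3·0.4954 / (0.3·0.4954 + 0.25·0.5046) ≈ 0.5409
After 'flag': P(supplier A) = 0.7·0.5409 / (0.7·0.5409 + 0.75·0.4591) ≈ 0.5237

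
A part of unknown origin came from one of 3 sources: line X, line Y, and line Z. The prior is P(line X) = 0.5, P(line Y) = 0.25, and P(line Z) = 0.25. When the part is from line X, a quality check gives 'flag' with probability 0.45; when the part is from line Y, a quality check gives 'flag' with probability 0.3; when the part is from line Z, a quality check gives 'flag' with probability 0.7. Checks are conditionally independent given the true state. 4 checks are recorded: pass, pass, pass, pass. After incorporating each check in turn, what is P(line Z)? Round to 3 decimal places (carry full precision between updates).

Each posterior becomes the prior for the next update.
After 'pass': normaliser = 0.55·0.5000 + 0.7·0.2500 + 0.3·0.2500; P(line X) ≈ 0.5238, P(line Y) ≈ 0.3333, P(line Z) ≈ 0.1429
After 'pass': normaliser = 0.55·0.5238 + 0.7·0.3333 + 0.3·0.1429; P(line X) ≈ 0.5105, P(line Y) ≈ 0.4135, P(line Z) ≈ 0.0759
After 'pass': normaliser = 0.55·0.5105 + 0.7·0.4135 + 0.3·0.0759; P(line X) ≈ 0.4735, P(line Y) ≈ 0.4881, P(line Z) ≈ 0.0384
After 'pass': normaliser = 0.55·0.4735 + 0.7·0.4881 + 0.3·0.0384; P(line X) ≈ 0.4244, P(line Y) ≈ 0.5568, P(line Z) ≈ 0.0188

0.019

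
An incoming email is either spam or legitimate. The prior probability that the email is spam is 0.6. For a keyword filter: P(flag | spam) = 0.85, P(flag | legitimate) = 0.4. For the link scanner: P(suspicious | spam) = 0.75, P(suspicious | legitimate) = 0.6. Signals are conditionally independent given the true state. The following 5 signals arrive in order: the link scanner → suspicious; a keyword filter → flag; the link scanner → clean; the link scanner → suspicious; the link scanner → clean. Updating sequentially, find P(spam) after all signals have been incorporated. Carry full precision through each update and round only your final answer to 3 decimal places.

0.660

After the link scanner='suspicious': P(spam) = 0.75·0.6000 / (0.75·0.6000 + 0.6·0.4000) ≈ 0.6522
After a keyword filter='flag': P(spam) = 0.85·0.6522 / (0.85·0.6522 + 0.4·0.3478) ≈ 0.7994
After the link scanner='clean': P(spam) = 0.25·0.7994 / (0.25·0.7994 + 0.4·0.2006) ≈ 0.7135
After the link scanner='suspicious': P(spam) = 0.75·0.7135 / (0.75·0.7135 + 0.6·0.2865) ≈ 0.7569
After the link scanner='clean': P(spam) = 0.25·0.7569 / (0.25·0.7569 + 0.4·0.2431) ≈ 0.6605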